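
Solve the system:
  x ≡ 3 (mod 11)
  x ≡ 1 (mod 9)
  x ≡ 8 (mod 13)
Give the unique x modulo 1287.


Moduli 11, 9, 13 are pairwise coprime; by CRT there is a unique solution modulo M = 11 · 9 · 13 = 1287.
Solve pairwise, accumulating the modulus:
  Start with x ≡ 3 (mod 11).
  Combine with x ≡ 1 (mod 9): since gcd(11, 9) = 1, we get a unique residue mod 99.
    Write x = 3 + 11·t and substitute into x ≡ 1 (mod 9): 11·t ≡ 1 − 3 = -2 (mod 9).
    Reduce coefficients mod 9: 2·t ≡ 7 (mod 9).
    The inverse of 2 mod 9 is 5 (since 2·5 = 10 = 1·9 + 1), so t ≡ 5·7 = 35 ≡ 8 (mod 9).
    Then x = 3 + 11·8 = 91, valid modulo lcm(11, 9) = 99: x ≡ 91 (mod 99).
  Combine with x ≡ 8 (mod 13): since gcd(99, 13) = 1, we get a unique residue mod 1287.
    Write x = 91 + 99·t and substitute into x ≡ 8 (mod 13): 99·t ≡ 8 − 91 = -83 (mod 13).
    Reduce coefficients mod 13: 8·t ≡ 8 (mod 13).
    The inverse of 8 mod 13 is 5 (since 8·5 = 40 = 3·13 + 1), so t ≡ 5·8 = 40 ≡ 1 (mod 13).
    Then x = 91 + 99·1 = 190, valid modulo lcm(99, 13) = 1287: x ≡ 190 (mod 1287).
Verify: 190 mod 11 = 3 ✓, 190 mod 9 = 1 ✓, 190 mod 13 = 8 ✓.

x ≡ 190 (mod 1287).


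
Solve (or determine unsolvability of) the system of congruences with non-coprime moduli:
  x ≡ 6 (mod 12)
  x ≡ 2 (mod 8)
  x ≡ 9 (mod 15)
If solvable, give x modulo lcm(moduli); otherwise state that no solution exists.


Moduli 12, 8, 15 are not pairwise coprime, so CRT works modulo lcm(m_i) when all pairwise compatibility conditions hold.
Pairwise compatibility: gcd(m_i, m_j) must divide a_i - a_j for every pair.
Merge one congruence at a time:
  Start: x ≡ 6 (mod 12).
  Combine with x ≡ 2 (mod 8): gcd(12, 8) = 4; 2 - 6 = -4, which IS divisible by 4, so compatible.
    Write x = 6 + 12·t and substitute into x ≡ 2 (mod 8): 12·t ≡ 2 − 6 = -4 (mod 8).
    Divide the congruence (and modulus) by g = 4: 3·t ≡ -1 (mod 2).
    Reduce coefficients mod 2: 1·t ≡ 1 (mod 2).
    So t ≡ 1 (mod 2).
    Then x = 6 + 12·1 = 18, valid modulo lcm(12, 8) = 24: x ≡ 18 (mod 24).
  Combine with x ≡ 9 (mod 15): gcd(24, 15) = 3; 9 - 18 = -9, which IS divisible by 3, so compatible.
    Write x = 18 + 24·t and substitute into x ≡ 9 (mod 15): 24·t ≡ 9 − 18 = -9 (mod 15).
    Divide the congruence (and modulus) by g = 3: 8·t ≡ -3 (mod 5).
    Reduce coefficients mod 5: 3·t ≡ 2 (mod 5).
    The inverse of 3 mod 5 is 2 (since 3·2 = 6 = 1·5 + 1), so t ≡ 2·2 = 4 ≡ 4 (mod 5).
    Then x = 18 + 24·4 = 114, valid modulo lcm(24, 15) = 120: x ≡ 114 (mod 120).
Verify: 114 mod 12 = 6, 114 mod 8 = 2, 114 mod 15 = 9.

x ≡ 114 (mod 120).


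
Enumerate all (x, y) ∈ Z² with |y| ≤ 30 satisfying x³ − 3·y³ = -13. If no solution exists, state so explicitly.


The equation is x³ - 3y³ = -13. For fixed y, x³ = 3·y³ − 13, so a solution requires the RHS to be a perfect cube.
Strategy: iterate y from -30 to 30, compute RHS = 3·y³ − 13, and check whether it is a (positive or negative) perfect cube.
Check small values of y:
  y = 0: RHS = -13 is not a perfect cube.
  y = 1: RHS = -10 is not a perfect cube.
  y = -1: RHS = -16 is not a perfect cube.
  y = 2: RHS = 11 is not a perfect cube.
  y = -2: RHS = -37 is not a perfect cube.
  y = 3: RHS = 68 is not a perfect cube.
  y = -3: RHS = -94 is not a perfect cube.
Continuing the search up to |y| = 30 finds no solutions either.
No (x, y) in the scanned range satisfies the equation.

No integer solutions with |y| ≤ 30.


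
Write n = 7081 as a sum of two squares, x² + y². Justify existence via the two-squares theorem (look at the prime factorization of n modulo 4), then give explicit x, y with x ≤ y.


Step 1: Factor n = 7081 = 73 · 97.
Step 2: Check the mod-4 condition on each prime factor: 73 ≡ 1 (mod 4), exponent 1; 97 ≡ 1 (mod 4), exponent 1.
All primes ≡ 3 (mod 4) appear to even exponent (or don't appear), so by the two-squares theorem n IS expressible as a sum of two squares.
Step 3: Build a representation. Here n = 73 · 97 is a product of primes ≡ 1 (mod 4). Each prime p ≡ 1 (mod 4) is itself a sum of two squares; find a² by testing p − a² for a perfect square:
  73: 73 − 1² = 72, 73 − 2² = 69, 73 − 3² = 64 = 8² ⇒ 73 = 3² + 8².
  97: 97 − 1² = 96, 97 − 2² = 93, 97 − 3² = 88, 97 − 4² = 81 = 9² ⇒ 97 = 4² + 9².
  Combine using the Brahmagupta–Fibonacci identity (a² + b²)(c² + d²) = (ac − bd)² + (ad + bc)² = (ac + bd)² + (ad − bc)²:
  73 · 97 = 7081: from (3² + 8²)(4² + 9²), take (3·4 − 8·9, 3·9 + 8·4) = (12 − 72, 27 + 32) = (-60, 59); dropping signs (only squares matter) gives (60, 59); check 60² + 59² = 3600 + 3481 = 7081 ✓.
Step 4: Order so x ≤ y and verify: 59² + 60² = 3481 + 3600 = 7081 = n. ✓

n = 7081 = 59² + 60² (one valid representation with x ≤ y).


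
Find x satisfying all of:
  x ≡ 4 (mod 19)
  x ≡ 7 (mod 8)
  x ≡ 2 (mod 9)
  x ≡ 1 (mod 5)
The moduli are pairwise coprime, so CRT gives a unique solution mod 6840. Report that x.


Product of moduli M = 19 · 8 · 9 · 5 = 6840.
Merge one congruence at a time:
  Start: x ≡ 4 (mod 19).
  Combine with x ≡ 7 (mod 8); new modulus lcm = 152.
    Write x = 4 + 19·t and substitute into x ≡ 7 (mod 8): 19·t ≡ 7 − 4 = 3 (mod 8).
    Reduce coefficients mod 8: 3·t ≡ 3 (mod 8).
    The inverse of 3 mod 8 is 3 (since 3·3 = 9 = 1·8 + 1), so t ≡ 3·3 = 9 ≡ 1 (mod 8).
    Then x = 4 + 19·1 = 23, valid modulo lcm(19, 8) = 152: x ≡ 23 (mod 152).
  Combine with x ≡ 2 (mod 9); new modulus lcm = 1368.
    Write x = 23 + 152·t and substitute into x ≡ 2 (mod 9): 152·t ≡ 2 − 23 = -21 (mod 9).
    Reduce coefficients mod 9: 8·t ≡ 6 (mod 9).
    The inverse of 8 mod 9 is 8 (since 8·8 = 64 = 7·9 + 1), so t ≡ 8·6 = 48 ≡ 3 (mod 9).
    Then x = 23 + 152·3 = 479, valid modulo lcm(152, 9) = 1368: x ≡ 479 (mod 1368).
  Combine with x ≡ 1 (mod 5); new modulus lcm = 6840.
    Write x = 479 + 1368·t and substitute into x ≡ 1 (mod 5): 1368·t ≡ 1 − 479 = -478 (mod 5).
    Reduce coefficients mod 5: 3·t ≡ 2 (mod 5).
    The inverse of 3 mod 5 is 2 (since 3·2 = 6 = 1·5 + 1), so t ≡ 2·2 = 4 ≡ 4 (mod 5).
    Then x = 479 + 1368·4 = 5951, valid modulo lcm(1368, 5) = 6840: x ≡ 5951 (mod 6840).
Verify against each original: 5951 mod 19 = 4, 5951 mod 8 = 7, 5951 mod 9 = 2, 5951 mod 5 = 1.

x ≡ 5951 (mod 6840).


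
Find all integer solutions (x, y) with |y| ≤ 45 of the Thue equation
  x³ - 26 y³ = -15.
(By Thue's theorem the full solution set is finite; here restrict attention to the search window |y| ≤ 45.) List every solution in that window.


The equation is x³ - 26y³ = -15. For fixed y, x³ = 26·y³ − 15, so a solution requires the RHS to be a perfect cube.
Strategy: iterate y from -45 to 45, compute RHS = 26·y³ − 15, and check whether it is a (positive or negative) perfect cube.
Check small values of y:
  y = 0: RHS = -15 is not a perfect cube.
  y = 1: RHS = 11 is not a perfect cube.
  y = -1: RHS = -41 is not a perfect cube.
  y = 2: RHS = 193 is not a perfect cube.
  y = -2: RHS = -223 is not a perfect cube.
  y = 3: RHS = 687 is not a perfect cube.
  y = -3: RHS = -717 is not a perfect cube.
Continuing the search up to |y| = 45 finds no solutions either.
No (x, y) in the scanned range satisfies the equation.

No integer solutions with |y| ≤ 45.


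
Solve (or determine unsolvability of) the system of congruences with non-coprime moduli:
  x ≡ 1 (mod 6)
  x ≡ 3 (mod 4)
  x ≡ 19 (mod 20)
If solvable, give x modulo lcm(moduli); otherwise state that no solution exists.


Moduli 6, 4, 20 are not pairwise coprime, so CRT works modulo lcm(m_i) when all pairwise compatibility conditions hold.
Pairwise compatibility: gcd(m_i, m_j) must divide a_i - a_j for every pair.
Merge one congruence at a time:
  Start: x ≡ 1 (mod 6).
  Combine with x ≡ 3 (mod 4): gcd(6, 4) = 2; 3 - 1 = 2, which IS divisible by 2, so compatible.
    Write x = 1 + 6·t and substitute into x ≡ 3 (mod 4): 6·t ≡ 3 − 1 = 2 (mod 4).
    Divide the congruence (and modulus) by g = 2: 3·t ≡ 1 (mod 2).
    Reduce coefficients mod 2: 1·t ≡ 1 (mod 2).
    So t ≡ 1 (mod 2).
    Then x = 1 + 6·1 = 7, valid modulo lcm(6, 4) = 12: x ≡ 7 (mod 12).
  Combine with x ≡ 19 (mod 20): gcd(12, 20) = 4; 19 - 7 = 12, which IS divisible by 4, so compatible.
    Write x = 7 + 12·t and substitute into x ≡ 19 (mod 20): 12·t ≡ 19 − 7 = 12 (mod 20).
    Divide the congruence (and modulus) by g = 4: 3·t ≡ 3 (mod 5).
    The inverse of 3 mod 5 is 2 (since 3·2 = 6 = 1·5 + 1), so t ≡ 2·3 = 6 ≡ 1 (mod 5).
    Then x = 7 + 12·1 = 19, valid modulo lcm(12, 20) = 60: x ≡ 19 (mod 60).
Verify: 19 mod 6 = 1, 19 mod 4 = 3, 19 mod 20 = 19.

x ≡ 19 (mod 60).


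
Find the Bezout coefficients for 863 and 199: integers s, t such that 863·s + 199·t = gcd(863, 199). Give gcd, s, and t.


Euclidean algorithm on (863, 199) — divide until remainder is 0:
  863 = 4 · 199 + 67
  199 = 2 · 67 + 65
  67 = 1 · 65 + 2
  65 = 32 · 2 + 1
  2 = 2 · 1 + 0
gcd(863, 199) = 1.
Track Bezout coefficients alongside the remainders: start with r₀ = 863 = a·1 + b·0 (s = 1, t = 0) and r₁ = 199 = a·0 + b·1 (s = 0, t = 1); each new remainder r_{k+1} = r_{k-1} − q_k·r_k inherits s_{k+1} = s_{k-1} − q_k·s_k, t_{k+1} = t_{k-1} − q_k·t_k, so r_k = a·s_k + b·t_k at every step:
  q = 4: r = 67, s = 1 − 4·0 = 1, t = 0 − 4·1 = -4  (check: 863·1 + 199·(-4) = 67)
  q = 2: r = 65, s = 0 − 2·1 = -2, t = 1 − 2·(-4) = 9  (check: 863·(-2) + 199·9 = 65)
  q = 1: r = 2, s = 1 − 1·(-2) = 3, t = -4 − 1·9 = -13  (check: 863·3 + 199·(-13) = 2)
  q = 32: r = 1, s = -2 − 32·3 = -98, t = 9 − 32·(-13) = 425  (check: 863·(-98) + 199·425 = 1)
The row with r = 1 (the gcd) gives the Bezout coefficients s = -98, t = 425.
Result: 863 · (-98) + 199 · (425) = 1.

gcd(863, 199) = 1; s = -98, t = 425 (check: 863·(-98) + 199·425 = 1).


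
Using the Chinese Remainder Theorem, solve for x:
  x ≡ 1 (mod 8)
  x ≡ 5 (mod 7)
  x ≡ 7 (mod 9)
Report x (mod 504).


Moduli 8, 7, 9 are pairwise coprime; by CRT there is a unique solution modulo M = 8 · 7 · 9 = 504.
Solve pairwise, accumulating the modulus:
  Start with x ≡ 1 (mod 8).
  Combine with x ≡ 5 (mod 7): since gcd(8, 7) = 1, we get a unique residue mod 56.
    Write x = 1 + 8·t and substitute into x ≡ 5 (mod 7): 8·t ≡ 5 − 1 = 4 (mod 7).
    Reduce coefficients mod 7: 1·t ≡ 4 (mod 7).
    So t ≡ 4 (mod 7).
    Then x = 1 + 8·4 = 33, valid modulo lcm(8, 7) = 56: x ≡ 33 (mod 56).
  Combine with x ≡ 7 (mod 9): since gcd(56, 9) = 1, we get a unique residue mod 504.
    Write x = 33 + 56·t and substitute into x ≡ 7 (mod 9): 56·t ≡ 7 − 33 = -26 (mod 9).
    Reduce coefficients mod 9: 2·t ≡ 1 (mod 9).
    The inverse of 2 mod 9 is 5 (since 2·5 = 10 = 1·9 + 1), so t ≡ 5·1 = 5 ≡ 5 (mod 9).
    Then x = 33 + 56·5 = 313, valid modulo lcm(56, 9) = 504: x ≡ 313 (mod 504).
Verify: 313 mod 8 = 1 ✓, 313 mod 7 = 5 ✓, 313 mod 9 = 7 ✓.

x ≡ 313 (mod 504).


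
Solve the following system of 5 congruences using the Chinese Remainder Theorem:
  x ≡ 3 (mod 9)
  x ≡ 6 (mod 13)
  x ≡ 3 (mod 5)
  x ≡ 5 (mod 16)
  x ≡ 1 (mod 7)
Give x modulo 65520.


Product of moduli M = 9 · 13 · 5 · 16 · 7 = 65520.
Merge one congruence at a time:
  Start: x ≡ 3 (mod 9).
  Combine with x ≡ 6 (mod 13); new modulus lcm = 117.
    Write x = 3 + 9·t and substitute into x ≡ 6 (mod 13): 9·t ≡ 6 − 3 = 3 (mod 13).
    The inverse of 9 mod 13 is 3 (since 9·3 = 27 = 2·13 + 1), so t ≡ 3·3 = 9 ≡ 9 (mod 13).
    Then x = 3 + 9·9 = 84, valid modulo lcm(9, 13) = 117: x ≡ 84 (mod 117).
  Combine with x ≡ 3 (mod 5); new modulus lcm = 585.
    Write x = 84 + 117·t and substitute into x ≡ 3 (mod 5): 117·t ≡ 3 − 84 = -81 (mod 5).
    Reduce coefficients mod 5: 2·t ≡ 4 (mod 5).
    The inverse of 2 mod 5 is 3 (since 2·3 = 6 = 1·5 + 1), so t ≡ 3·4 = 12 ≡ 2 (mod 5).
    Then x = 84 + 117·2 = 318, valid modulo lcm(117, 5) = 585: x ≡ 318 (mod 585).
  Combine with x ≡ 5 (mod 16); new modulus lcm = 9360.
    Write x = 318 + 585·t and substitute into x ≡ 5 (mod 16): 585·t ≡ 5 − 318 = -313 (mod 16).
    Reduce coefficients mod 16: 9·t ≡ 7 (mod 16).
    The inverse of 9 mod 16 is 9 (since 9·9 = 81 = 5·16 + 1), so t ≡ 9·7 = 63 ≡ 15 (mod 16).
    Then x = 318 + 585·15 = 9093, valid modulo lcm(585, 16) = 9360: x ≡ 9093 (mod 9360).
  Combine with x ≡ 1 (mod 7); new modulus lcm = 65520.
    Write x = 9093 + 9360·t and substitute into x ≡ 1 (mod 7): 9360·t ≡ 1 − 9093 = -9092 (mod 7).
    Reduce coefficients mod 7: 1·t ≡ 1 (mod 7).
    So t ≡ 1 (mod 7).
    Then x = 9093 + 9360·1 = 18453, valid modulo lcm(9360, 7) = 65520: x ≡ 18453 (mod 65520).
Verify against each original: 18453 mod 9 = 3, 18453 mod 13 = 6, 18453 mod 5 = 3, 18453 mod 16 = 5, 18453 mod 7 = 1.

x ≡ 18453 (mod 65520).


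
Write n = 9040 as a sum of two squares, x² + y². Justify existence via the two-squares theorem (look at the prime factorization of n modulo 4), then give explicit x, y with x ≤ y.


Step 1: Factor n = 9040 = 2^4 · 5 · 113.
Step 2: Check the mod-4 condition on each prime factor: 2 = 2 (special); 5 ≡ 1 (mod 4), exponent 1; 113 ≡ 1 (mod 4), exponent 1.
All primes ≡ 3 (mod 4) appear to even exponent (or don't appear), so by the two-squares theorem n IS expressible as a sum of two squares.
Step 3: Build a representation. Group n = k² · m with k = 4 and m = 5 · 113 = 565 (a product of primes ≡ 1 (mod 4)); a representation of m scales to one of n via (k·x)² + (k·y)² = k²(x² + y²). Each prime p ≡ 1 (mod 4) is itself a sum of two squares; find a² by testing p − a² for a perfect square:
  5: 5 − 1² = 4 = 2² ⇒ 5 = 1² + 2².
  113: 113 − 1² = 112, 113 − 2² = 109, 113 − 3² = 104, 113 − 4² = 97, 113 − 5² = 88, 113 − 6² = 77, 113 − 7² = 64 = 8² ⇒ 113 = 7² + 8².
  Combine using the Brahmagupta–Fibonacci identity (a² + b²)(c² + d²) = (ac − bd)² + (ad + bc)² = (ac + bd)² + (ad − bc)²:
  5 · 113 = 565: from (1² + 2²)(7² + 8²), take (1·7 − 2·8, 1·8 + 2·7) = (7 − 16, 8 + 14) = (-9, 22); dropping signs (only squares matter) gives (9, 22); check 9² + 22² = 81 + 484 = 565 ✓.
  Scale by k = 4: (4·9, 4·22) = (36, 88).
Step 4: Order so x ≤ y and verify: 36² + 88² = 1296 + 7744 = 9040 = n. ✓

n = 9040 = 36² + 88² (one valid representation with x ≤ y).


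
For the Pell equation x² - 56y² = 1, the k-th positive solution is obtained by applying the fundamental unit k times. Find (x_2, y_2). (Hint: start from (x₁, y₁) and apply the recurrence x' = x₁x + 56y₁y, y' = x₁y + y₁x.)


Step 1: Find the fundamental solution (x₁, y₁) of x² - 56y² = 1.
  Expand √56 as a continued fraction. a₀ = ⌊√56⌋ = 7; iterate m_{k+1} = d_k·a_k − m_k, d_{k+1} = (56 − m_{k+1}²)/d_k, a_{k+1} = ⌊(a₀ + m_{k+1})/d_{k+1}⌋ (starting m₀ = 0, d₀ = 1), with convergents p_k = a_k·p_{k-1} + p_{k-2}, q_k = a_k·q_{k-1} + q_{k-2} (p₋₁ = 1, q₋₁ = 0):
  k = 0: a₀ = 7; p₀/q₀ = 7/1; p₀² − 56·q₀² = 49 − 56 = -7.
  k = 1: m = 7, d = 7, a = ⌊(7 + 7)/7⌋ = 2; p/q = (2·7 + 1)/(2·1 + 0) = 15/2; p² − 56·q² = 225 − 224 = 1.
  The first convergent with p² − 56·q² = 1 gives the fundamental solution (x₁, y₁) = (15, 2).
Step 2: Apply the recurrence (x_{n+1}, y_{n+1}) = (x₁x_n + 56y₁y_n, x₁y_n + y₁x_n) repeatedly.
  From (x_1, y_1) = (15, 2): x_2 = 15·15 + 56·2·2 = 449; y_2 = 15·2 + 2·15 = 60.
Step 3: Verify x_2² - 56·y_2² = 201601 - 201600 = 1 (should be 1). ✓

(x_1, y_1) = (15, 2); (x_2, y_2) = (449, 60).


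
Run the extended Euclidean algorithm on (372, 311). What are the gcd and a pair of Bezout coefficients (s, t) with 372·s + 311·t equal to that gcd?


Euclidean algorithm on (372, 311) — divide until remainder is 0:
  372 = 1 · 311 + 61
  311 = 5 · 61 + 6
  61 = 10 · 6 + 1
  6 = 6 · 1 + 0
gcd(372, 311) = 1.
Track Bezout coefficients alongside the remainders: start with r₀ = 372 = a·1 + b·0 (s = 1, t = 0) and r₁ = 311 = a·0 + b·1 (s = 0, t = 1); each new remainder r_{k+1} = r_{k-1} − q_k·r_k inherits s_{k+1} = s_{k-1} − q_k·s_k, t_{k+1} = t_{k-1} − q_k·t_k, so r_k = a·s_k + b·t_k at every step:
  q = 1: r = 61, s = 1 − 1·0 = 1, t = 0 − 1·1 = -1  (check: 372·1 + 311·(-1) = 61)
  q = 5: r = 6, s = 0 − 5·1 = -5, t = 1 − 5·(-1) = 6  (check: 372·(-5) + 311·6 = 6)
  q = 10: r = 1, s = 1 − 10·(-5) = 51, t = -1 − 10·6 = -61  (check: 372·51 + 311·(-61) = 1)
The row with r = 1 (the gcd) gives the Bezout coefficients s = 51, t = -61.
Result: 372 · (51) + 311 · (-61) = 1.

gcd(372, 311) = 1; s = 51, t = -61 (check: 372·51 + 311·(-61) = 1).


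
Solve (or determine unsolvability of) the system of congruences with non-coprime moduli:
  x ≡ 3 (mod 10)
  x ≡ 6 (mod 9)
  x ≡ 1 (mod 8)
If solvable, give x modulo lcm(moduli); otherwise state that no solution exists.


Moduli 10, 9, 8 are not pairwise coprime, so CRT works modulo lcm(m_i) when all pairwise compatibility conditions hold.
Pairwise compatibility: gcd(m_i, m_j) must divide a_i - a_j for every pair.
Merge one congruence at a time:
  Start: x ≡ 3 (mod 10).
  Combine with x ≡ 6 (mod 9): gcd(10, 9) = 1; 6 - 3 = 3, which IS divisible by 1, so compatible.
    Write x = 3 + 10·t and substitute into x ≡ 6 (mod 9): 10·t ≡ 6 − 3 = 3 (mod 9).
    Reduce coefficients mod 9: 1·t ≡ 3 (mod 9).
    So t ≡ 3 (mod 9).
    Then x = 3 + 10·3 = 33, valid modulo lcm(10, 9) = 90: x ≡ 33 (mod 90).
  Combine with x ≡ 1 (mod 8): gcd(90, 8) = 2; 1 - 33 = -32, which IS divisible by 2, so compatible.
    Write x = 33 + 90·t and substitute into x ≡ 1 (mod 8): 90·t ≡ 1 − 33 = -32 (mod 8).
    Divide the congruence (and modulus) by g = 2: 45·t ≡ -16 (mod 4).
    Reduce coefficients mod 4: 1·t ≡ 0 (mod 4).
    So t ≡ 0 (mod 4).
    Then x = 33 + 90·0 = 33, valid modulo lcm(90, 8) = 360: x ≡ 33 (mod 360).
Verify: 33 mod 10 = 3, 33 mod 9 = 6, 33 mod 8 = 1.

x ≡ 33 (mod 360).


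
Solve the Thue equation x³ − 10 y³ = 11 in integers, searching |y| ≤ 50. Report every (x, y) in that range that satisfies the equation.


The equation is x³ - 10y³ = 11. For fixed y, x³ = 10·y³ + 11, so a solution requires the RHS to be a perfect cube.
Strategy: iterate y from -50 to 50, compute RHS = 10·y³ + 11, and check whether it is a (positive or negative) perfect cube.
Check small values of y:
  y = 0: RHS = 11 is not a perfect cube.
  y = 1: RHS = 21 is not a perfect cube.
  y = -1: RHS = 1 = (1)³ ⇒ x = 1 works.
  y = 2: RHS = 91 is not a perfect cube.
  y = -2: RHS = -69 is not a perfect cube.
  y = 3: RHS = 281 is not a perfect cube.
  y = -3: RHS = -259 is not a perfect cube.
Continuing the search up to |y| = 50 finds no further solutions beyond those listed.
Collected solutions: (1, -1).

Solutions (with |y| ≤ 50): (1, -1).


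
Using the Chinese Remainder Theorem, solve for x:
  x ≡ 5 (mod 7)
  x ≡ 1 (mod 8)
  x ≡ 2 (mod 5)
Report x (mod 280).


Moduli 7, 8, 5 are pairwise coprime; by CRT there is a unique solution modulo M = 7 · 8 · 5 = 280.
Solve pairwise, accumulating the modulus:
  Start with x ≡ 5 (mod 7).
  Combine with x ≡ 1 (mod 8): since gcd(7, 8) = 1, we get a unique residue mod 56.
    Write x = 5 + 7·t and substitute into x ≡ 1 (mod 8): 7·t ≡ 1 − 5 = -4 (mod 8).
    Reduce coefficients mod 8: 7·t ≡ 4 (mod 8).
    The inverse of 7 mod 8 is 7 (since 7·7 = 49 = 6·8 + 1), so t ≡ 7·4 = 28 ≡ 4 (mod 8).
    Then x = 5 + 7·4 = 33, valid modulo lcm(7, 8) = 56: x ≡ 33 (mod 56).
  Combine with x ≡ 2 (mod 5): since gcd(56, 5) = 1, we get a unique residue mod 280.
    Write x = 33 + 56·t and substitute into x ≡ 2 (mod 5): 56·t ≡ 2 − 33 = -31 (mod 5).
    Reduce coefficients mod 5: 1·t ≡ 4 (mod 5).
    So t ≡ 4 (mod 5).
    Then x = 33 + 56·4 = 257, valid modulo lcm(56, 5) = 280: x ≡ 257 (mod 280).
Verify: 257 mod 7 = 5 ✓, 257 mod 8 = 1 ✓, 257 mod 5 = 2 ✓.

x ≡ 257 (mod 280).


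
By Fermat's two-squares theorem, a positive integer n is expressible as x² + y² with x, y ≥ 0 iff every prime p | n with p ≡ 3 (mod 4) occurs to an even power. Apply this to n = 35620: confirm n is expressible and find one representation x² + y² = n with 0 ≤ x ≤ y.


Step 1: Factor n = 35620 = 2^2 · 5 · 13 · 137.
Step 2: Check the mod-4 condition on each prime factor: 2 = 2 (special); 5 ≡ 1 (mod 4), exponent 1; 13 ≡ 1 (mod 4), exponent 1; 137 ≡ 1 (mod 4), exponent 1.
All primes ≡ 3 (mod 4) appear to even exponent (or don't appear), so by the two-squares theorem n IS expressible as a sum of two squares.
Step 3: Build a representation. Group n = k² · m with k = 2 and m = 5 · 13 · 137 = 8905 (a product of primes ≡ 1 (mod 4)); a representation of m scales to one of n via (k·x)² + (k·y)² = k²(x² + y²). Each prime p ≡ 1 (mod 4) is itself a sum of two squares; find a² by testing p − a² for a perfect square:
  5: 5 − 1² = 4 = 2² ⇒ 5 = 1² + 2².
  13: 13 − 1² = 12, 13 − 2² = 9 = 3² ⇒ 13 = 2² + 3².
  137: 137 − 1² = 136, 137 − 2² = 133, 137 − 3² = 128, 137 − 4² = 121 = 11² ⇒ 137 = 4² + 11².
  Combine using the Brahmagupta–Fibonacci identity (a² + b²)(c² + d²) = (ac − bd)² + (ad + bc)² = (ac + bd)² + (ad − bc)²:
  5 · 13 = 65: from (1² + 2²)(2² + 3²), take (1·2 − 2·3, 1·3 + 2·2) = (2 − 6, 3 + 4) = (-4, 7); dropping signs (only squares matter) gives (4, 7); check 4² + 7² = 16 + 49 = 65 ✓.
  65 · 137 = 8905: from (4² + 7²)(4² + 11²), take (4·4 − 7·11, 4·11 + 7·4) = (16 − 77, 44 + 28) = (-61, 72); dropping signs (only squares matter) gives (61, 72); check 61² + 72² = 3721 + 5184 = 8905 ✓.
  Scale by k = 2: (2·61, 2·72) = (122, 144).
Step 4: Order so x ≤ y and verify: 122² + 144² = 14884 + 20736 = 35620 = n. ✓

n = 35620 = 122² + 144² (one valid representation with x ≤ y).


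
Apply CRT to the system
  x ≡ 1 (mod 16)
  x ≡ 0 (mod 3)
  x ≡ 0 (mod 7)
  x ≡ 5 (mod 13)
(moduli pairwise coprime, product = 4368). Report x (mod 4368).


Product of moduli M = 16 · 3 · 7 · 13 = 4368.
Merge one congruence at a time:
  Start: x ≡ 1 (mod 16).
  Combine with x ≡ 0 (mod 3); new modulus lcm = 48.
    Write x = 1 + 16·t and substitute into x ≡ 0 (mod 3): 16·t ≡ 0 − 1 = -1 (mod 3).
    Reduce coefficients mod 3: 1·t ≡ 2 (mod 3).
    So t ≡ 2 (mod 3).
    Then x = 1 + 16·2 = 33, valid modulo lcm(16, 3) = 48: x ≡ 33 (mod 48).
  Combine with x ≡ 0 (mod 7); new modulus lcm = 336.
    Write x = 33 + 48·t and substitute into x ≡ 0 (mod 7): 48·t ≡ 0 − 33 = -33 (mod 7).
    Reduce coefficients mod 7: 6·t ≡ 2 (mod 7).
    The inverse of 6 mod 7 is 6 (since 6·6 = 36 = 5·7 + 1), so t ≡ 6·2 = 12 ≡ 5 (mod 7).
    Then x = 33 + 48·5 = 273, valid modulo lcm(48, 7) = 336: x ≡ 273 (mod 336).
  Combine with x ≡ 5 (mod 13); new modulus lcm = 4368.
    Write x = 273 + 336·t and substitute into x ≡ 5 (mod 13): 336·t ≡ 5 − 273 = -268 (mod 13).
    Reduce coefficients mod 13: 11·t ≡ 5 (mod 13).
    The inverse of 11 mod 13 is 6 (since 11·6 = 66 = 5·13 + 1), so t ≡ 6·5 = 30 ≡ 4 (mod 13).
    Then x = 273 + 336·4 = 1617, valid modulo lcm(336, 13) = 4368: x ≡ 1617 (mod 4368).
Verify against each original: 1617 mod 16 = 1, 1617 mod 3 = 0, 1617 mod 7 = 0, 1617 mod 13 = 5.

x ≡ 1617 (mod 4368).


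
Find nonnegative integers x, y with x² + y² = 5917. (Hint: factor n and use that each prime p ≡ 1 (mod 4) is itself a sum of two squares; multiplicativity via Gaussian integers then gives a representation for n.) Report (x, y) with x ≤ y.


Step 1: Factor n = 5917 = 61 · 97.
Step 2: Check the mod-4 condition on each prime factor: 61 ≡ 1 (mod 4), exponent 1; 97 ≡ 1 (mod 4), exponent 1.
All primes ≡ 3 (mod 4) appear to even exponent (or don't appear), so by the two-squares theorem n IS expressible as a sum of two squares.
Step 3: Build a representation. Here n = 61 · 97 is a product of primes ≡ 1 (mod 4). Each prime p ≡ 1 (mod 4) is itself a sum of two squares; find a² by testing p − a² for a perfect square:
  61: 61 − 1² = 60, 61 − 2² = 57, 61 − 3² = 52, 61 − 4² = 45, 61 − 5² = 36 = 6² ⇒ 61 = 5² + 6².
  97: 97 − 1² = 96, 97 − 2² = 93, 97 − 3² = 88, 97 − 4² = 81 = 9² ⇒ 97 = 4² + 9².
  Combine using the Brahmagupta–Fibonacci identity (a² + b²)(c² + d²) = (ac − bd)² + (ad + bc)² = (ac + bd)² + (ad − bc)²:
  61 · 97 = 5917: from (5² + 6²)(4² + 9²), take (5·4 − 6·9, 5·9 + 6·4) = (20 − 54, 45 + 24) = (-34, 69); dropping signs (only squares matter) gives (34, 69); check 34² + 69² = 1156 + 4761 = 5917 ✓.
Step 4: Order so x ≤ y and verify: 34² + 69² = 1156 + 4761 = 5917 = n. ✓

n = 5917 = 34² + 69² (one valid representation with x ≤ y).


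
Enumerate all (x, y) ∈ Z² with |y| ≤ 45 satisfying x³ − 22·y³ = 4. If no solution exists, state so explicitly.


The equation is x³ - 22y³ = 4. For fixed y, x³ = 22·y³ + 4, so a solution requires the RHS to be a perfect cube.
Strategy: iterate y from -45 to 45, compute RHS = 22·y³ + 4, and check whether it is a (positive or negative) perfect cube.
Check small values of y:
  y = 0: RHS = 4 is not a perfect cube.
  y = 1: RHS = 26 is not a perfect cube.
  y = -1: RHS = -18 is not a perfect cube.
  y = 2: RHS = 180 is not a perfect cube.
  y = -2: RHS = -172 is not a perfect cube.
  y = 3: RHS = 598 is not a perfect cube.
  y = -3: RHS = -590 is not a perfect cube.
Continuing the search up to |y| = 45 finds no solutions either.
No (x, y) in the scanned range satisfies the equation.

No integer solutions with |y| ≤ 45.


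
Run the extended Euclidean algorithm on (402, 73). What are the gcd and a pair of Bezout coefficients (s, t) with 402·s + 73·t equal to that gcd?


Euclidean algorithm on (402, 73) — divide until remainder is 0:
  402 = 5 · 73 + 37
  73 = 1 · 37 + 36
  37 = 1 · 36 + 1
  36 = 36 · 1 + 0
gcd(402, 73) = 1.
Track Bezout coefficients alongside the remainders: start with r₀ = 402 = a·1 + b·0 (s = 1, t = 0) and r₁ = 73 = a·0 + b·1 (s = 0, t = 1); each new remainder r_{k+1} = r_{k-1} − q_k·r_k inherits s_{k+1} = s_{k-1} − q_k·s_k, t_{k+1} = t_{k-1} − q_k·t_k, so r_k = a·s_k + b·t_k at every step:
  q = 5: r = 37, s = 1 − 5·0 = 1, t = 0 − 5·1 = -5  (check: 402·1 + 73·(-5) = 37)
  q = 1: r = 36, s = 0 − 1·1 = -1, t = 1 − 1·(-5) = 6  (check: 402·(-1) + 73·6 = 36)
  q = 1: r = 1, s = 1 − 1·(-1) = 2, t = -5 − 1·6 = -11  (check: 402·2 + 73·(-11) = 1)
The row with r = 1 (the gcd) gives the Bezout coefficients s = 2, t = -11.
Result: 402 · (2) + 73 · (-11) = 1.

gcd(402, 73) = 1; s = 2, t = -11 (check: 402·2 + 73·(-11) = 1).


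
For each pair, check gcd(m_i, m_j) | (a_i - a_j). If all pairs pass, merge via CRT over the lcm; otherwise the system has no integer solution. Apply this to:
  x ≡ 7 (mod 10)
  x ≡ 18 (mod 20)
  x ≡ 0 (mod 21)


Moduli 10, 20, 21 are not pairwise coprime, so CRT works modulo lcm(m_i) when all pairwise compatibility conditions hold.
Pairwise compatibility: gcd(m_i, m_j) must divide a_i - a_j for every pair.
Merge one congruence at a time:
  Start: x ≡ 7 (mod 10).
  Combine with x ≡ 18 (mod 20): gcd(10, 20) = 10, and 18 - 7 = 11 is NOT divisible by 10.
    ⇒ system is inconsistent (no integer solution).

No solution (the system is inconsistent).


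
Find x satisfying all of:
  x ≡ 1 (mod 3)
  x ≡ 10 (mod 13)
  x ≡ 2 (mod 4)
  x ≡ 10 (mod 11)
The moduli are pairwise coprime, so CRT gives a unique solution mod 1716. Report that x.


Product of moduli M = 3 · 13 · 4 · 11 = 1716.
Merge one congruence at a time:
  Start: x ≡ 1 (mod 3).
  Combine with x ≡ 10 (mod 13); new modulus lcm = 39.
    Write x = 1 + 3·t and substitute into x ≡ 10 (mod 13): 3·t ≡ 10 − 1 = 9 (mod 13).
    The inverse of 3 mod 13 is 9 (since 3·9 = 27 = 2·13 + 1), so t ≡ 9·9 = 81 ≡ 3 (mod 13).
    Then x = 1 + 3·3 = 10, valid modulo lcm(3, 13) = 39: x ≡ 10 (mod 39).
  Combine with x ≡ 2 (mod 4); new modulus lcm = 156.
    Write x = 10 + 39·t and substitute into x ≡ 2 (mod 4): 39·t ≡ 2 − 10 = -8 (mod 4).
    Reduce coefficients mod 4: 3·t ≡ 0 (mod 4).
    The inverse of 3 mod 4 is 3 (since 3·3 = 9 = 2·4 + 1), so t ≡ 3·0 = 0 ≡ 0 (mod 4).
    Then x = 10 + 39·0 = 10, valid modulo lcm(39, 4) = 156: x ≡ 10 (mod 156).
  Combine with x ≡ 10 (mod 11); new modulus lcm = 1716.
    Write x = 10 + 156·t and substitute into x ≡ 10 (mod 11): 156·t ≡ 10 − 10 = 0 (mod 11).
    Reduce coefficients mod 11: 2·t ≡ 0 (mod 11).
    The inverse of 2 mod 11 is 6 (since 2·6 = 12 = 1·11 + 1), so t ≡ 6·0 = 0 ≡ 0 (mod 11).
    Then x = 10 + 156·0 = 10, valid modulo lcm(156, 11) = 1716: x ≡ 10 (mod 1716).
Verify against each original: 10 mod 3 = 1, 10 mod 13 = 10, 10 mod 4 = 2, 10 mod 11 = 10.

x ≡ 10 (mod 1716).


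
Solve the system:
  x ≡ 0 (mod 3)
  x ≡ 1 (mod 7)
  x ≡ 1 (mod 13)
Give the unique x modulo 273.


Moduli 3, 7, 13 are pairwise coprime; by CRT there is a unique solution modulo M = 3 · 7 · 13 = 273.
Solve pairwise, accumulating the modulus:
  Start with x ≡ 0 (mod 3).
  Combine with x ≡ 1 (mod 7): since gcd(3, 7) = 1, we get a unique residue mod 21.
    Write x = 0 + 3·t and substitute into x ≡ 1 (mod 7): 3·t ≡ 1 − 0 = 1 (mod 7).
    The inverse of 3 mod 7 is 5 (since 3·5 = 15 = 2·7 + 1), so t ≡ 5·1 = 5 ≡ 5 (mod 7).
    Then x = 0 + 3·5 = 15, valid modulo lcm(3, 7) = 21: x ≡ 15 (mod 21).
  Combine with x ≡ 1 (mod 13): since gcd(21, 13) = 1, we get a unique residue mod 273.
    Write x = 15 + 21·t and substitute into x ≡ 1 (mod 13): 21·t ≡ 1 − 15 = -14 (mod 13).
    Reduce coefficients mod 13: 8·t ≡ 12 (mod 13).
    The inverse of 8 mod 13 is 5 (since 8·5 = 40 = 3·13 + 1), so t ≡ 5·12 = 60 ≡ 8 (mod 13).
    Then x = 15 + 21·8 = 183, valid modulo lcm(21, 13) = 273: x ≡ 183 (mod 273).
Verify: 183 mod 3 = 0 ✓, 183 mod 7 = 1 ✓, 183 mod 13 = 1 ✓.

x ≡ 183 (mod 273).


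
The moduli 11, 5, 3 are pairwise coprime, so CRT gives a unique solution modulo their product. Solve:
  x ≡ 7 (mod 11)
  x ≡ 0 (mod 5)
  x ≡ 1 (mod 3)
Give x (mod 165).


Moduli 11, 5, 3 are pairwise coprime; by CRT there is a unique solution modulo M = 11 · 5 · 3 = 165.
Solve pairwise, accumulating the modulus:
  Start with x ≡ 7 (mod 11).
  Combine with x ≡ 0 (mod 5): since gcd(11, 5) = 1, we get a unique residue mod 55.
    Write x = 7 + 11·t and substitute into x ≡ 0 (mod 5): 11·t ≡ 0 − 7 = -7 (mod 5).
    Reduce coefficients mod 5: 1·t ≡ 3 (mod 5).
    So t ≡ 3 (mod 5).
    Then x = 7 + 11·3 = 40, valid modulo lcm(11, 5) = 55: x ≡ 40 (mod 55).
  Combine with x ≡ 1 (mod 3): since gcd(55, 3) = 1, we get a unique residue mod 165.
    Write x = 40 + 55·t and substitute into x ≡ 1 (mod 3): 55·t ≡ 1 − 40 = -39 (mod 3).
    Reduce coefficients mod 3: 1·t ≡ 0 (mod 3).
    So t ≡ 0 (mod 3).
    Then x = 40 + 55·0 = 40, valid modulo lcm(55, 3) = 165: x ≡ 40 (mod 165).
Verify: 40 mod 11 = 7 ✓, 40 mod 5 = 0 ✓, 40 mod 3 = 1 ✓.

x ≡ 40 (mod 165).


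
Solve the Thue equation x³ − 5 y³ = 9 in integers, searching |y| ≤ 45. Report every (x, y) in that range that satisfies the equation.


The equation is x³ - 5y³ = 9. For fixed y, x³ = 5·y³ + 9, so a solution requires the RHS to be a perfect cube.
Strategy: iterate y from -45 to 45, compute RHS = 5·y³ + 9, and check whether it is a (positive or negative) perfect cube.
Check small values of y:
  y = 0: RHS = 9 is not a perfect cube.
  y = 1: RHS = 14 is not a perfect cube.
  y = -1: RHS = 4 is not a perfect cube.
  y = 2: RHS = 49 is not a perfect cube.
  y = -2: RHS = -31 is not a perfect cube.
  y = 3: RHS = 144 is not a perfect cube.
  y = -3: RHS = -126 is not a perfect cube.
Continuing the search up to |y| = 45 finds no solutions either.
No (x, y) in the scanned range satisfies the equation.

No integer solutions with |y| ≤ 45.


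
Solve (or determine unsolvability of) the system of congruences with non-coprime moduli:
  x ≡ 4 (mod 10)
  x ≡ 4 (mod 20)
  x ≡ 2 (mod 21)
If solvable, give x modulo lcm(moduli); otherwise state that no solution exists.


Moduli 10, 20, 21 are not pairwise coprime, so CRT works modulo lcm(m_i) when all pairwise compatibility conditions hold.
Pairwise compatibility: gcd(m_i, m_j) must divide a_i - a_j for every pair.
Merge one congruence at a time:
  Start: x ≡ 4 (mod 10).
  Combine with x ≡ 4 (mod 20): gcd(10, 20) = 10; 4 - 4 = 0, which IS divisible by 10, so compatible.
    Write x = 4 + 10·t and substitute into x ≡ 4 (mod 20): 10·t ≡ 4 − 4 = 0 (mod 20).
    Divide the congruence (and modulus) by g = 10: 1·t ≡ 0 (mod 2).
    So t ≡ 0 (mod 2).
    Then x = 4 + 10·0 = 4, valid modulo lcm(10, 20) = 20: x ≡ 4 (mod 20).
  Combine with x ≡ 2 (mod 21): gcd(20, 21) = 1; 2 - 4 = -2, which IS divisible by 1, so compatible.
    Write x = 4 + 20·t and substitute into x ≡ 2 (mod 21): 20·t ≡ 2 − 4 = -2 (mod 21).
    Reduce coefficients mod 21: 20·t ≡ 19 (mod 21).
    The inverse of 20 mod 21 is 20 (since 20·20 = 400 = 19·21 + 1), so t ≡ 20·19 = 380 ≡ 2 (mod 21).
    Then x = 4 + 20·2 = 44, valid modulo lcm(20, 21) = 420: x ≡ 44 (mod 420).
Verify: 44 mod 10 = 4, 44 mod 20 = 4, 44 mod 21 = 2.

x ≡ 44 (mod 420).


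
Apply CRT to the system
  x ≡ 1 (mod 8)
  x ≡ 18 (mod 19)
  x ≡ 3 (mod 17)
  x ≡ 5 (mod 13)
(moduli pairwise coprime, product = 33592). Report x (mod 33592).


Product of moduli M = 8 · 19 · 17 · 13 = 33592.
Merge one congruence at a time:
  Start: x ≡ 1 (mod 8).
  Combine with x ≡ 18 (mod 19); new modulus lcm = 152.
    Write x = 1 + 8·t and substitute into x ≡ 18 (mod 19): 8·t ≡ 18 − 1 = 17 (mod 19).
    The inverse of 8 mod 19 is 12 (since 8·12 = 96 = 5·19 + 1), so t ≡ 12·17 = 204 ≡ 14 (mod 19).
    Then x = 1 + 8·14 = 113, valid modulo lcm(8, 19) = 152: x ≡ 113 (mod 152).
  Combine with x ≡ 3 (mod 17); new modulus lcm = 2584.
    Write x = 113 + 152·t and substitute into x ≡ 3 (mod 17): 152·t ≡ 3 − 113 = -110 (mod 17).
    Reduce coefficients mod 17: 16·t ≡ 9 (mod 17).
    The inverse of 16 mod 17 is 16 (since 16·16 = 256 = 15·17 + 1), so t ≡ 16·9 = 144 ≡ 8 (mod 17).
    Then x = 113 + 152·8 = 1329, valid modulo lcm(152, 17) = 2584: x ≡ 1329 (mod 2584).
  Combine with x ≡ 5 (mod 13); new modulus lcm = 33592.
    Write x = 1329 + 2584·t and substitute into x ≡ 5 (mod 13): 2584·t ≡ 5 − 1329 = -1324 (mod 13).
    Reduce coefficients mod 13: 10·t ≡ 2 (mod 13).
    The inverse of 10 mod 13 is 4 (since 10·4 = 40 = 3·13 + 1), so t ≡ 4·2 = 8 ≡ 8 (mod 13).
    Then x = 1329 + 2584·8 = 22001, valid modulo lcm(2584, 13) = 33592: x ≡ 22001 (mod 33592).
Verify against each original: 22001 mod 8 = 1, 22001 mod 19 = 18, 22001 mod 17 = 3, 22001 mod 13 = 5.

x ≡ 22001 (mod 33592).


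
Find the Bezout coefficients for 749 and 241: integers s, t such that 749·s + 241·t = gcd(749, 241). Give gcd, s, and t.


Euclidean algorithm on (749, 241) — divide until remainder is 0:
  749 = 3 · 241 + 26
  241 = 9 · 26 + 7
  26 = 3 · 7 + 5
  7 = 1 · 5 + 2
  5 = 2 · 2 + 1
  2 = 2 · 1 + 0
gcd(749, 241) = 1.
Track Bezout coefficients alongside the remainders: start with r₀ = 749 = a·1 + b·0 (s = 1, t = 0) and r₁ = 241 = a·0 + b·1 (s = 0, t = 1); each new remainder r_{k+1} = r_{k-1} − q_k·r_k inherits s_{k+1} = s_{k-1} − q_k·s_k, t_{k+1} = t_{k-1} − q_k·t_k, so r_k = a·s_k + b·t_k at every step:
  q = 3: r = 26, s = 1 − 3·0 = 1, t = 0 − 3·1 = -3  (check: 749·1 + 241·(-3) = 26)
  q = 9: r = 7, s = 0 − 9·1 = -9, t = 1 − 9·(-3) = 28  (check: 749·(-9) + 241·28 = 7)
  q = 3: r = 5, s = 1 − 3·(-9) = 28, t = -3 − 3·28 = -87  (check: 749·28 + 241·(-87) = 5)
  q = 1: r = 2, s = -9 − 1·28 = -37, t = 28 − 1·(-87) = 115  (check: 749·(-37) + 241·115 = 2)
  q = 2: r = 1, s = 28 − 2·(-37) = 102, t = -87 − 2·115 = -317  (check: 749·102 + 241·(-317) = 1)
The row with r = 1 (the gcd) gives the Bezout coefficients s = 102, t = -317.
Result: 749 · (102) + 241 · (-317) = 1.

gcd(749, 241) = 1; s = 102, t = -317 (check: 749·102 + 241·(-317) = 1).


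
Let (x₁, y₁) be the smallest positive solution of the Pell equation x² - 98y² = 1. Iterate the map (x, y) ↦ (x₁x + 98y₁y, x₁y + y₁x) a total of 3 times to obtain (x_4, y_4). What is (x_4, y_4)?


Step 1: Find the fundamental solution (x₁, y₁) of x² - 98y² = 1.
  Expand √98 as a continued fraction. a₀ = ⌊√98⌋ = 9; iterate m_{k+1} = d_k·a_k − m_k, d_{k+1} = (98 − m_{k+1}²)/d_k, a_{k+1} = ⌊(a₀ + m_{k+1})/d_{k+1}⌋ (starting m₀ = 0, d₀ = 1), with convergents p_k = a_k·p_{k-1} + p_{k-2}, q_k = a_k·q_{k-1} + q_{k-2} (p₋₁ = 1, q₋₁ = 0):
  k = 0: a₀ = 9; p₀/q₀ = 9/1; p₀² − 98·q₀² = 81 − 98 = -17.
  k = 1: m = 9, d = 17, a = ⌊(9 + 9)/17⌋ = 1; p/q = (1·9 + 1)/(1·1 + 0) = 10/1; p² − 98·q² = 100 − 98 = 2.
  k = 2: m = 8, d = 2, a = ⌊(9 + 8)/2⌋ = 8; p/q = (8·10 + 9)/(8·1 + 1) = 89/9; p² − 98·q² = 7921 − 7938 = -17.
  k = 3: m = 8, d = 17, a = ⌊(9 + 8)/17⌋ = 1; p/q = (1·89 + 10)/(1·9 + 1) = 99/10; p² − 98·q² = 9801 − 9800 = 1.
  The first convergent with p² − 98·q² = 1 gives the fundamental solution (x₁, y₁) = (99, 10).
Step 2: Apply the recurrence (x_{n+1}, y_{n+1}) = (x₁x_n + 98y₁y_n, x₁y_n + y₁x_n) repeatedly.
  From (x_1, y_1) = (99, 10): x_2 = 99·99 + 98·10·10 = 19601; y_2 = 99·10 + 10·99 = 1980.
  From (x_2, y_2) = (19601, 1980): x_3 = 99·19601 + 98·10·1980 = 3880899; y_3 = 99·1980 + 10·19601 = 392030.
  From (x_3, y_3) = (3880899, 392030): x_4 = 99·3880899 + 98·10·392030 = 768398401; y_4 = 99·392030 + 10·3880899 = 77619960.
Step 3: Verify x_4² - 98·y_4² = 590436102659356801 - 590436102659356800 = 1 (should be 1). ✓

(x_1, y_1) = (99, 10); (x_4, y_4) = (768398401, 77619960).


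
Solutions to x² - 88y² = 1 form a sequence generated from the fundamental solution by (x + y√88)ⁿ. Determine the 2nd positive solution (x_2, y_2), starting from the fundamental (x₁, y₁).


Step 1: Find the fundamental solution (x₁, y₁) of x² - 88y² = 1.
  Expand √88 as a continued fraction. a₀ = ⌊√88⌋ = 9; iterate m_{k+1} = d_k·a_k − m_k, d_{k+1} = (88 − m_{k+1}²)/d_k, a_{k+1} = ⌊(a₀ + m_{k+1})/d_{k+1}⌋ (starting m₀ = 0, d₀ = 1), with convergents p_k = a_k·p_{k-1} + p_{k-2}, q_k = a_k·q_{k-1} + q_{k-2} (p₋₁ = 1, q₋₁ = 0):
  k = 0: a₀ = 9; p₀/q₀ = 9/1; p₀² − 88·q₀² = 81 − 88 = -7.
  k = 1: m = 9, d = 7, a = ⌊(9 + 9)/7⌋ = 2; p/q = (2·9 + 1)/(2·1 + 0) = 19/2; p² − 88·q² = 361 − 352 = 9.
  k = 2: m = 5, d = 9, a = ⌊(9 + 5)/9⌋ = 1; p/q = (1·19 + 9)/(1·2 + 1) = 28/3; p² − 88·q² = 784 − 792 = -8.
  k = 3: m = 4, d = 8, a = ⌊(9 + 4)/8⌋ = 1; p/q = (1·28 + 19)/(1·3 + 2) = 47/5; p² − 88·q² = 2209 − 2200 = 9.
  k = 4: m = 4, d = 9, a = ⌊(9 + 4)/9⌋ = 1; p/q = (1·47 + 28)/(1·5 + 3) = 75/8; p² − 88·q² = 5625 − 5632 = -7.
  k = 5: m = 5, d = 7, a = ⌊(9 + 5)/7⌋ = 2; p/q = (2·75 + 47)/(2·8 + 5) = 197/21; p² − 88·q² = 38809 − 38808 = 1.
  The first convergent with p² − 88·q² = 1 gives the fundamental solution (x₁, y₁) = (197, 21).
Step 2: Apply the recurrence (x_{n+1}, y_{n+1}) = (x₁x_n + 88y₁y_n, x₁y_n + y₁x_n) repeatedly.
  From (x_1, y_1) = (197, 21): x_2 = 197·197 + 88·21·21 = 77617; y_2 = 197·21 + 21·197 = 8274.
Step 3: Verify x_2² - 88·y_2² = 6024398689 - 6024398688 = 1 (should be 1). ✓

(x_1, y_1) = (197, 21); (x_2, y_2) = (77617, 8274).


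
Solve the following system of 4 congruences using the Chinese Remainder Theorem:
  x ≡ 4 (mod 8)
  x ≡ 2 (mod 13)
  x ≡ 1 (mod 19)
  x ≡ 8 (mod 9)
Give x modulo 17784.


Product of moduli M = 8 · 13 · 19 · 9 = 17784.
Merge one congruence at a time:
  Start: x ≡ 4 (mod 8).
  Combine with x ≡ 2 (mod 13); new modulus lcm = 104.
    Write x = 4 + 8·t and substitute into x ≡ 2 (mod 13): 8·t ≡ 2 − 4 = -2 (mod 13).
    Reduce coefficients mod 13: 8·t ≡ 11 (mod 13).
    The inverse of 8 mod 13 is 5 (since 8·5 = 40 = 3·13 + 1), so t ≡ 5·11 = 55 ≡ 3 (mod 13).
    Then x = 4 + 8·3 = 28, valid modulo lcm(8, 13) = 104: x ≡ 28 (mod 104).
  Combine with x ≡ 1 (mod 19); new modulus lcm = 1976.
    Write x = 28 + 104·t and substitute into x ≡ 1 (mod 19): 104·t ≡ 1 − 28 = -27 (mod 19).
    Reduce coefficients mod 19: 9·t ≡ 11 (mod 19).
    The inverse of 9 mod 19 is 17 (since 9·17 = 153 = 8·19 + 1), so t ≡ 17·11 = 187 ≡ 16 (mod 19).
    Then x = 28 + 104·16 = 1692, valid modulo lcm(104, 19) = 1976: x ≡ 1692 (mod 1976).
  Combine with x ≡ 8 (mod 9); new modulus lcm = 17784.
    Write x = 1692 + 1976·t and substitute into x ≡ 8 (mod 9): 1976·t ≡ 8 − 1692 = -1684 (mod 9).
    Reduce coefficients mod 9: 5·t ≡ 8 (mod 9).
    The inverse of 5 mod 9 is 2 (since 5·2 = 10 = 1·9 + 1), so t ≡ 2·8 = 16 ≡ 7 (mod 9).
    Then x = 1692 + 1976·7 = 15524, valid modulo lcm(1976, 9) = 17784: x ≡ 15524 (mod 17784).
Verify against each original: 15524 mod 8 = 4, 15524 mod 13 = 2, 15524 mod 19 = 1, 15524 mod 9 = 8.

x ≡ 15524 (mod 17784).
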